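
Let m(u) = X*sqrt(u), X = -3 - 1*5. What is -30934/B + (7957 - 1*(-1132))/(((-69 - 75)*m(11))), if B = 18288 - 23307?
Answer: 30934/5019 + 9089*sqrt(11)/12672 ≈ 8.5422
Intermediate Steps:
X = -8 (X = -3 - 5 = -8)
B = -5019
m(u) = -8*sqrt(u)
-30934/B + (7957 - 1*(-1132))/(((-69 - 75)*m(11))) = -30934/(-5019) + (7957 - 1*(-1132))/(((-69 - 75)*(-8*sqrt(11)))) = -30934*(-1/5019) + (7957 + 1132)/((-(-1152)*sqrt(11))) = 30934/5019 + 9089/((1152*sqrt(11))) = 30934/5019 + 9089*(sqrt(11)/12672) = 30934/5019 + 9089*sqrt(11)/12672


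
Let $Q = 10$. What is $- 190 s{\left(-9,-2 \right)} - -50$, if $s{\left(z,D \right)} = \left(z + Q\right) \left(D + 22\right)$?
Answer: $-3750$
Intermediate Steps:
$s{\left(z,D \right)} = \left(10 + z\right) \left(22 + D\right)$ ($s{\left(z,D \right)} = \left(z + 10\right) \left(D + 22\right) = \left(10 + z\right) \left(22 + D\right)$)
$- 190 s{\left(-9,-2 \right)} - -50 = - 190 \left(220 + 10 \left(-2\right) + 22 \left(-9\right) - -18\right) - -50 = - 190 \left(220 - 20 - 198 + 18\right) + 50 = \left(-190\right) 20 + 50 = -3800 + 50 = -3750$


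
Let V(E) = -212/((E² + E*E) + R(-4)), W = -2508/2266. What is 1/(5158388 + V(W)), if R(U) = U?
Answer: 4111/21206695345 ≈ 1.9385e-7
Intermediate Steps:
W = -114/103 (W = -2508*1/2266 = -114/103 ≈ -1.1068)
V(E) = -212/(-4 + 2*E²) (V(E) = -212/((E² + E*E) - 4) = -212/((E² + E²) - 4) = -212/(2*E² - 4) = -212/(-4 + 2*E²))
1/(5158388 + V(W)) = 1/(5158388 - 106/(-2 + (-114/103)²)) = 1/(5158388 - 106/(-2 + 12996/10609)) = 1/(5158388 - 106/(-8222/10609)) = 1/(5158388 - 106*(-10609/8222)) = 1/(5158388 + 562277/4111) = 1/(21206695345/4111) = 4111/21206695345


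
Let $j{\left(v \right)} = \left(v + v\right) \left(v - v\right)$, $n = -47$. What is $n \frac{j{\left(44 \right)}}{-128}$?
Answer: $0$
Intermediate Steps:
$j{\left(v \right)} = 0$ ($j{\left(v \right)} = 2 v 0 = 0$)
$n \frac{j{\left(44 \right)}}{-128} = - 47 \frac{0}{-128} = - 47 \cdot 0 \left(- \frac{1}{128}\right) = \left(-47\right) 0 = 0$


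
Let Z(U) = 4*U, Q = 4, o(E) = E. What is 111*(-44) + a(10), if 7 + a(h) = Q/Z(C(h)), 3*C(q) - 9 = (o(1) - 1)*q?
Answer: -14672/3 ≈ -4890.7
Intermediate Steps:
C(q) = 3 (C(q) = 3 + ((1 - 1)*q)/3 = 3 + (0*q)/3 = 3 + (⅓)*0 = 3 + 0 = 3)
a(h) = -20/3 (a(h) = -7 + 4/((4*3)) = -7 + 4/12 = -7 + 4*(1/12) = -7 + ⅓ = -20/3)
111*(-44) + a(10) = 111*(-44) - 20/3 = -4884 - 20/3 = -14672/3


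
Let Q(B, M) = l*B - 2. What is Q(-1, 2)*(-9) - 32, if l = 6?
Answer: 40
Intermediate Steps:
Q(B, M) = -2 + 6*B (Q(B, M) = 6*B - 2 = -2 + 6*B)
Q(-1, 2)*(-9) - 32 = (-2 + 6*(-1))*(-9) - 32 = (-2 - 6)*(-9) - 32 = -8*(-9) - 32 = 72 - 32 = 40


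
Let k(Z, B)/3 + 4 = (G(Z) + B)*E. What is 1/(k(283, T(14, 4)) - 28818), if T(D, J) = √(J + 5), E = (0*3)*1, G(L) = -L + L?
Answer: -1/28830 ≈ -3.4686e-5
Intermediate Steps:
G(L) = 0
E = 0 (E = 0*1 = 0)
T(D, J) = √(5 + J)
k(Z, B) = -12 (k(Z, B) = -12 + 3*((0 + B)*0) = -12 + 3*(B*0) = -12 + 3*0 = -12 + 0 = -12)
1/(k(283, T(14, 4)) - 28818) = 1/(-12 - 28818) = 1/(-28830) = -1/28830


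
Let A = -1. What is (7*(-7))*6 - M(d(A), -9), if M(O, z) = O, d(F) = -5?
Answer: -289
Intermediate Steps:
(7*(-7))*6 - M(d(A), -9) = (7*(-7))*6 - 1*(-5) = -49*6 + 5 = -294 + 5 = -289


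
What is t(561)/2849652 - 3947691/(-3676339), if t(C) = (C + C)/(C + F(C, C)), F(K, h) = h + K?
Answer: 16874322006637/15714430176042 ≈ 1.0738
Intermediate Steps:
F(K, h) = K + h
t(C) = ⅔ (t(C) = (C + C)/(C + (C + C)) = (2*C)/(C + 2*C) = (2*C)/((3*C)) = (2*C)*(1/(3*C)) = ⅔)
t(561)/2849652 - 3947691/(-3676339) = (⅔)/2849652 - 3947691/(-3676339) = (⅔)*(1/2849652) - 3947691*(-1/3676339) = 1/4274478 + 3947691/3676339 = 16874322006637/15714430176042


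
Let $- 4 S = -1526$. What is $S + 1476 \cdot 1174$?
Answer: $\frac{3466411}{2} \approx 1.7332 \cdot 10^{6}$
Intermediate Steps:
$S = \frac{763}{2}$ ($S = \left(- \frac{1}{4}\right) \left(-1526\right) = \frac{763}{2} \approx 381.5$)
$S + 1476 \cdot 1174 = \frac{763}{2} + 1476 \cdot 1174 = \frac{763}{2} + 1732824 = \frac{3466411}{2}$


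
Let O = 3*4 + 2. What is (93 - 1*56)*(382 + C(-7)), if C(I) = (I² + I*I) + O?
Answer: 18278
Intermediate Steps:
O = 14 (O = 12 + 2 = 14)
C(I) = 14 + 2*I² (C(I) = (I² + I*I) + 14 = (I² + I²) + 14 = 2*I² + 14 = 14 + 2*I²)
(93 - 1*56)*(382 + C(-7)) = (93 - 1*56)*(382 + (14 + 2*(-7)²)) = (93 - 56)*(382 + (14 + 2*49)) = 37*(382 + (14 + 98)) = 37*(382 + 112) = 37*494 = 18278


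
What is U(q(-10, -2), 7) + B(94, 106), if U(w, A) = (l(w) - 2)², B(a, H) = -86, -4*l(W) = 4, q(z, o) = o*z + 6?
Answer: -77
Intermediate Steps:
q(z, o) = 6 + o*z
l(W) = -1 (l(W) = -¼*4 = -1)
U(w, A) = 9 (U(w, A) = (-1 - 2)² = (-3)² = 9)
U(q(-10, -2), 7) + B(94, 106) = 9 - 86 = -77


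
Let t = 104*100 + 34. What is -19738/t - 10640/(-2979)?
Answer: 8703043/5180481 ≈ 1.6800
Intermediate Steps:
t = 10434 (t = 10400 + 34 = 10434)
-19738/t - 10640/(-2979) = -19738/10434 - 10640/(-2979) = -19738*1/10434 - 10640*(-1/2979) = -9869/5217 + 10640/2979 = 8703043/5180481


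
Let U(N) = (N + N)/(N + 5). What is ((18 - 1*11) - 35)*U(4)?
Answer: -224/9 ≈ -24.889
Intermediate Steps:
U(N) = 2*N/(5 + N) (U(N) = (2*N)/(5 + N) = 2*N/(5 + N))
((18 - 1*11) - 35)*U(4) = ((18 - 1*11) - 35)*(2*4/(5 + 4)) = ((18 - 11) - 35)*(2*4/9) = (7 - 35)*(2*4*(⅑)) = -28*8/9 = -224/9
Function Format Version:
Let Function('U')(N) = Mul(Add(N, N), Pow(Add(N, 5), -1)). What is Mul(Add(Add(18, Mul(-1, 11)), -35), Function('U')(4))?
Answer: Rational(-224, 9) ≈ -24.889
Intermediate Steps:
Function('U')(N) = Mul(2, N, Pow(Add(5, N), -1)) (Function('U')(N) = Mul(Mul(2, N), Pow(Add(5, N), -1)) = Mul(2, N, Pow(Add(5, N), -1)))
Mul(Add(Add(18, Mul(-1, 11)), -35), Function('U')(4)) = Mul(Add(Add(18, Mul(-1, 11)), -35), Mul(2, 4, Pow(Add(5, 4), -1))) = Mul(Add(Add(18, -11), -35), Mul(2, 4, Pow(9, -1))) = Mul(Add(7, -35), Mul(2, 4, Rational(1, 9))) = Mul(-28, Rational(8, 9)) = Rational(-224, 9)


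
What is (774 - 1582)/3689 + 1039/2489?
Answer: 1821759/9181921 ≈ 0.19841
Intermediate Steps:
(774 - 1582)/3689 + 1039/2489 = -808*1/3689 + 1039*(1/2489) = -808/3689 + 1039/2489 = 1821759/9181921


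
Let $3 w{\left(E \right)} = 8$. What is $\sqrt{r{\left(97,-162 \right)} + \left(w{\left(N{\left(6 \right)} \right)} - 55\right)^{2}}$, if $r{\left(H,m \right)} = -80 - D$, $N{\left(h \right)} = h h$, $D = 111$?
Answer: $\frac{\sqrt{22930}}{3} \approx 50.476$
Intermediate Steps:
$N{\left(h \right)} = h^{2}$
$w{\left(E \right)} = \frac{8}{3}$ ($w{\left(E \right)} = \frac{1}{3} \cdot 8 = \frac{8}{3}$)
$r{\left(H,m \right)} = -191$ ($r{\left(H,m \right)} = -80 - 111 = -191$)
$\sqrt{r{\left(97,-162 \right)} + \left(w{\left(N{\left(6 \right)} \right)} - 55\right)^{2}} = \sqrt{-191 + \left(\frac{8}{3} - 55\right)^{2}} = \sqrt{-191 + \left(- \frac{157}{3}\right)^{2}} = \sqrt{-191 + \frac{24649}{9}} = \sqrt{\frac{22930}{9}} = \frac{\sqrt{22930}}{3}$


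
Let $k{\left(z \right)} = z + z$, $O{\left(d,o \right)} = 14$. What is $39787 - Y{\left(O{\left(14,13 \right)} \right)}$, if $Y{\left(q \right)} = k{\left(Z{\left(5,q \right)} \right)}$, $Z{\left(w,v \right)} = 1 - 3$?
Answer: $39791$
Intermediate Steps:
$Z{\left(w,v \right)} = -2$ ($Z{\left(w,v \right)} = 1 - 3 = -2$)
$k{\left(z \right)} = 2 z$
$Y{\left(q \right)} = -4$ ($Y{\left(q \right)} = 2 \left(-2\right) = -4$)
$39787 - Y{\left(O{\left(14,13 \right)} \right)} = 39787 - -4 = 39787 + 4 = 39791$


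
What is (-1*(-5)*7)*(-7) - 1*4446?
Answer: -4691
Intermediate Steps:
(-1*(-5)*7)*(-7) - 1*4446 = (5*7)*(-7) - 4446 = 35*(-7) - 4446 = -245 - 4446 = -4691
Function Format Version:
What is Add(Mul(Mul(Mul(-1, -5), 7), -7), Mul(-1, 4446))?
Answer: -4691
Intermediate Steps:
Add(Mul(Mul(Mul(-1, -5), 7), -7), Mul(-1, 4446)) = Add(Mul(Mul(5, 7), -7), -4446) = Add(Mul(35, -7), -4446) = Add(-245, -4446) = -4691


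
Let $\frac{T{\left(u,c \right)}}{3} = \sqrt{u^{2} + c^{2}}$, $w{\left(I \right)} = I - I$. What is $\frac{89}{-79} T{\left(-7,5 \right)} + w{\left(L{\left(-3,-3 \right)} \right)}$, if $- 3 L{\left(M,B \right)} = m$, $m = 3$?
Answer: $- \frac{267 \sqrt{74}}{79} \approx -29.074$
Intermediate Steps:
$L{\left(M,B \right)} = -1$ ($L{\left(M,B \right)} = \left(- \frac{1}{3}\right) 3 = -1$)
$w{\left(I \right)} = 0$
$T{\left(u,c \right)} = 3 \sqrt{c^{2} + u^{2}}$ ($T{\left(u,c \right)} = 3 \sqrt{u^{2} + c^{2}} = 3 \sqrt{c^{2} + u^{2}}$)
$\frac{89}{-79} T{\left(-7,5 \right)} + w{\left(L{\left(-3,-3 \right)} \right)} = \frac{89}{-79} \cdot 3 \sqrt{5^{2} + \left(-7\right)^{2}} + 0 = 89 \left(- \frac{1}{79}\right) 3 \sqrt{25 + 49} + 0 = - \frac{89 \cdot 3 \sqrt{74}}{79} + 0 = - \frac{267 \sqrt{74}}{79} + 0 = - \frac{267 \sqrt{74}}{79}$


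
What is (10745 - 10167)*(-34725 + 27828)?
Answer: -3986466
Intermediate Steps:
(10745 - 10167)*(-34725 + 27828) = 578*(-6897) = -3986466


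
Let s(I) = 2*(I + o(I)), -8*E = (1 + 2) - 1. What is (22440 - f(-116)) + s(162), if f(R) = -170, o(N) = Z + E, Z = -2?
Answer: 45859/2 ≈ 22930.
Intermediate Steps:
E = -¼ (E = -((1 + 2) - 1)/8 = -(3 - 1)/8 = -⅛*2 = -¼ ≈ -0.25000)
o(N) = -9/4 (o(N) = -2 - ¼ = -9/4)
s(I) = -9/2 + 2*I (s(I) = 2*(I - 9/4) = 2*(-9/4 + I) = -9/2 + 2*I)
(22440 - f(-116)) + s(162) = (22440 - 1*(-170)) + (-9/2 + 2*162) = (22440 + 170) + (-9/2 + 324) = 22610 + 639/2 = 45859/2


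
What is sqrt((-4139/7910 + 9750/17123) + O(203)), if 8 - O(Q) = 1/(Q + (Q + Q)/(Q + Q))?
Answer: sqrt(383686373932170796515)/6907589430 ≈ 2.8357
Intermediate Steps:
O(Q) = 8 - 1/(1 + Q) (O(Q) = 8 - 1/(Q + (Q + Q)/(Q + Q)) = 8 - 1/(Q + (2*Q)/((2*Q))) = 8 - 1/(Q + (2*Q)*(1/(2*Q))) = 8 - 1/(Q + 1) = 8 - 1/(1 + Q))
sqrt((-4139/7910 + 9750/17123) + O(203)) = sqrt((-4139/7910 + 9750/17123) + (7 + 8*203)/(1 + 203)) = sqrt((-4139*1/7910 + 9750*(1/17123)) + (7 + 1624)/204) = sqrt((-4139/7910 + 9750/17123) + (1/204)*1631) = sqrt(6250403/135442930 + 1631/204) = sqrt(111091250521/13815178860) = sqrt(383686373932170796515)/6907589430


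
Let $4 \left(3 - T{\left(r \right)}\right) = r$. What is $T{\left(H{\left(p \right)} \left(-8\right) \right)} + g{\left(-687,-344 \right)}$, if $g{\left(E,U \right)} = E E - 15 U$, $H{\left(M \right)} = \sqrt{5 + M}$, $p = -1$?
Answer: $477136$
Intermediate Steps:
$g{\left(E,U \right)} = E^{2} - 15 U$
$T{\left(r \right)} = 3 - \frac{r}{4}$
$T{\left(H{\left(p \right)} \left(-8\right) \right)} + g{\left(-687,-344 \right)} = \left(3 - \frac{\sqrt{5 - 1} \left(-8\right)}{4}\right) - \left(-5160 - \left(-687\right)^{2}\right) = \left(3 - \frac{\sqrt{4} \left(-8\right)}{4}\right) + \left(471969 + 5160\right) = \left(3 - \frac{2 \left(-8\right)}{4}\right) + 477129 = \left(3 - -4\right) + 477129 = \left(3 + 4\right) + 477129 = 7 + 477129 = 477136$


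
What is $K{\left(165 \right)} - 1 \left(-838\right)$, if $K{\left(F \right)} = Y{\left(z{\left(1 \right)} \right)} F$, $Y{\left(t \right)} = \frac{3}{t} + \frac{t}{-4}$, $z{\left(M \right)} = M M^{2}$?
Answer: $\frac{5167}{4} \approx 1291.8$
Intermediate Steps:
$z{\left(M \right)} = M^{3}$
$Y{\left(t \right)} = \frac{3}{t} - \frac{t}{4}$ ($Y{\left(t \right)} = \frac{3}{t} + t \left(- \frac{1}{4}\right) = \frac{3}{t} - \frac{t}{4}$)
$K{\left(F \right)} = \frac{11 F}{4}$ ($K{\left(F \right)} = \left(\frac{3}{1^{3}} - \frac{1^{3}}{4}\right) F = \left(\frac{3}{1} - \frac{1}{4}\right) F = \left(3 \cdot 1 - \frac{1}{4}\right) F = \left(3 - \frac{1}{4}\right) F = \frac{11 F}{4}$)
$K{\left(165 \right)} - 1 \left(-838\right) = \frac{11}{4} \cdot 165 - 1 \left(-838\right) = \frac{1815}{4} - -838 = \frac{1815}{4} + 838 = \frac{5167}{4}$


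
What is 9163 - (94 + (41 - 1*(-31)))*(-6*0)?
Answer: 9163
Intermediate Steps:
9163 - (94 + (41 - 1*(-31)))*(-6*0) = 9163 - (94 + (41 + 31))*0 = 9163 - (94 + 72)*0 = 9163 - 166*0 = 9163 - 1*0 = 9163 + 0 = 9163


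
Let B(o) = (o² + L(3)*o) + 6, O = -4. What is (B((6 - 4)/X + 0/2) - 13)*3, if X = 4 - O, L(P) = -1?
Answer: -345/16 ≈ -21.563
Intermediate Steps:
X = 8 (X = 4 - 1*(-4) = 4 + 4 = 8)
B(o) = 6 + o² - o (B(o) = (o² - o) + 6 = 6 + o² - o)
(B((6 - 4)/X + 0/2) - 13)*3 = ((6 + ((6 - 4)/8 + 0/2)² - ((6 - 4)/8 + 0/2)) - 13)*3 = ((6 + (2*(⅛) + 0*(½))² - (2*(⅛) + 0*(½))) - 13)*3 = ((6 + (¼ + 0)² - (¼ + 0)) - 13)*3 = ((6 + (¼)² - 1*¼) - 13)*3 = ((6 + 1/16 - ¼) - 13)*3 = (93/16 - 13)*3 = -115/16*3 = -345/16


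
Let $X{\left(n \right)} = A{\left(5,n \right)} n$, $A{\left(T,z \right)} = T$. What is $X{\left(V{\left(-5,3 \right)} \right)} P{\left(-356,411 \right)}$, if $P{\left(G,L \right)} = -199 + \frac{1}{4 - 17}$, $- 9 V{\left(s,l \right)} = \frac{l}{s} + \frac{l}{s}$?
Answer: $- \frac{5176}{39} \approx -132.72$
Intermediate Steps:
$V{\left(s,l \right)} = - \frac{2 l}{9 s}$ ($V{\left(s,l \right)} = - \frac{\frac{l}{s} + \frac{l}{s}}{9} = - \frac{2 l \frac{1}{s}}{9} = - \frac{2 l}{9 s}$)
$P{\left(G,L \right)} = - \frac{2588}{13}$ ($P{\left(G,L \right)} = -199 + \frac{1}{-13} = -199 - \frac{1}{13} = - \frac{2588}{13}$)
$X{\left(n \right)} = 5 n$
$X{\left(V{\left(-5,3 \right)} \right)} P{\left(-356,411 \right)} = 5 \left(\left(- \frac{2}{9}\right) 3 \frac{1}{-5}\right) \left(- \frac{2588}{13}\right) = 5 \left(\left(- \frac{2}{9}\right) 3 \left(- \frac{1}{5}\right)\right) \left(- \frac{2588}{13}\right) = 5 \cdot \frac{2}{15} \left(- \frac{2588}{13}\right) = \frac{2}{3} \left(- \frac{2588}{13}\right) = - \frac{5176}{39}$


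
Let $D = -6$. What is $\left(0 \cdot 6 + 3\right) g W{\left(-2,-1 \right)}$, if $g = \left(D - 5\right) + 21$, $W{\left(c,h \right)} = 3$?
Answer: $90$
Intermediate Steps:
$g = 10$ ($g = \left(-6 - 5\right) + 21 = -11 + 21 = 10$)
$\left(0 \cdot 6 + 3\right) g W{\left(-2,-1 \right)} = \left(0 \cdot 6 + 3\right) 10 \cdot 3 = \left(0 + 3\right) 10 \cdot 3 = 3 \cdot 10 \cdot 3 = 30 \cdot 3 = 90$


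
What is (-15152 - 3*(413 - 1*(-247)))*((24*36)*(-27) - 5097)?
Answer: 486977100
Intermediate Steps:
(-15152 - 3*(413 - 1*(-247)))*((24*36)*(-27) - 5097) = (-15152 - 3*(413 + 247))*(864*(-27) - 5097) = (-15152 - 3*660)*(-23328 - 5097) = (-15152 - 1980)*(-28425) = -17132*(-28425) = 486977100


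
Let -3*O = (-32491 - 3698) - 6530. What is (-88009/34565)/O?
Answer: -8517/47631685 ≈ -0.00017881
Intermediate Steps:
O = 42719/3 (O = -((-32491 - 3698) - 6530)/3 = -(-36189 - 6530)/3 = -1/3*(-42719) = 42719/3 ≈ 14240.)
(-88009/34565)/O = (-88009/34565)/(42719/3) = -88009*1/34565*(3/42719) = -2839/1115*3/42719 = -8517/47631685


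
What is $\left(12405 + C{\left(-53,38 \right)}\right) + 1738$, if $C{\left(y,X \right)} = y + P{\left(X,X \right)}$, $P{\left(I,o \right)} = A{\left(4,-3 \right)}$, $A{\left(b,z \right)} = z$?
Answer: $14087$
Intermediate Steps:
$P{\left(I,o \right)} = -3$
$C{\left(y,X \right)} = -3 + y$ ($C{\left(y,X \right)} = y - 3 = -3 + y$)
$\left(12405 + C{\left(-53,38 \right)}\right) + 1738 = \left(12405 - 56\right) + 1738 = 12349 + 1738 = 14087$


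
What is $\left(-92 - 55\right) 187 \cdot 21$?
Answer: $-577269$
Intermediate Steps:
$\left(-92 - 55\right) 187 \cdot 21 = \left(-147\right) 187 \cdot 21 = \left(-27489\right) 21 = -577269$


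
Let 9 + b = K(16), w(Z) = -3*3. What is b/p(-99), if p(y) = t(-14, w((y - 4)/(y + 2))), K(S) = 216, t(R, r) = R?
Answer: -207/14 ≈ -14.786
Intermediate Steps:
w(Z) = -9
b = 207 (b = -9 + 216 = 207)
p(y) = -14
b/p(-99) = 207/(-14) = 207*(-1/14) = -207/14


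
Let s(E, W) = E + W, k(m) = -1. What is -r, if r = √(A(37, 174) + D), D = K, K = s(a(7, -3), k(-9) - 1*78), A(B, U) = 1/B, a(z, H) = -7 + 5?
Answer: -2*I*√27713/37 ≈ -8.9985*I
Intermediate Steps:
a(z, H) = -2
K = -81 (K = -2 + (-1 - 1*78) = -2 + (-1 - 78) = -2 - 79 = -81)
D = -81
r = 2*I*√27713/37 (r = √(1/37 - 81) = √(-2996/37) = 2*I*√27713/37 ≈ 8.9985*I)
-r = -2*I*√27713/37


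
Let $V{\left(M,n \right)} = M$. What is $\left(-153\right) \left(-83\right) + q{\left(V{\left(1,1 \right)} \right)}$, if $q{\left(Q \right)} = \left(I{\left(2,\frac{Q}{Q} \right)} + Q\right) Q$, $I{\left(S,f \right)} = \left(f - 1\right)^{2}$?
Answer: $12700$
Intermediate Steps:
$I{\left(S,f \right)} = \left(-1 + f\right)^{2}$
$q{\left(Q \right)} = Q^{2}$ ($q{\left(Q \right)} = \left(\left(-1 + \frac{Q}{Q}\right)^{2} + Q\right) Q = \left(\left(-1 + 1\right)^{2} + Q\right) Q = \left(0^{2} + Q\right) Q = \left(0 + Q\right) Q = Q Q = Q^{2}$)
$\left(-153\right) \left(-83\right) + q{\left(V{\left(1,1 \right)} \right)} = \left(-153\right) \left(-83\right) + 1^{2} = 12699 + 1 = 12700$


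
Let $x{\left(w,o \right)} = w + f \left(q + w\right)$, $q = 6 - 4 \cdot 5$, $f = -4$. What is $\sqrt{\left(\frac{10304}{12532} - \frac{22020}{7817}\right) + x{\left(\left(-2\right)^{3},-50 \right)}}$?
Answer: $\frac{2 \sqrt{11696744665204183}}{24490661} \approx 8.8321$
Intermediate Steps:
$q = -14$ ($q = 6 - 20 = -14$)
$x{\left(w,o \right)} = 56 - 3 w$ ($x{\left(w,o \right)} = w - 4 \left(-14 + w\right) = w - \left(-56 + 4 w\right) = 56 - 3 w$)
$\sqrt{\left(\frac{10304}{12532} - \frac{22020}{7817}\right) + x{\left(\left(-2\right)^{3},-50 \right)}} = \sqrt{\left(\frac{10304}{12532} - \frac{22020}{7817}\right) + \left(56 - 3 \left(-2\right)^{3}\right)} = \sqrt{\left(10304 \cdot \frac{1}{12532} - \frac{22020}{7817}\right) + \left(56 - -24\right)} = \sqrt{\left(\frac{2576}{3133} - \frac{22020}{7817}\right) + \left(56 + 24\right)} = \sqrt{- \frac{48852068}{24490661} + 80} = \sqrt{\frac{1910400812}{24490661}} = \frac{2 \sqrt{11696744665204183}}{24490661}$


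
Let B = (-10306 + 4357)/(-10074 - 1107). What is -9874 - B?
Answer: -36802381/3727 ≈ -9874.5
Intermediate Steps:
B = 1983/3727 (B = -5949/(-11181) = -5949*(-1/11181) = 1983/3727 ≈ 0.53206)
-9874 - B = -9874 - 1*1983/3727 = -9874 - 1983/3727 = -36802381/3727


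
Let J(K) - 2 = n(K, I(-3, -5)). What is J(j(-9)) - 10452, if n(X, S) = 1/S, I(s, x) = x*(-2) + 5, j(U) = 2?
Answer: -156749/15 ≈ -10450.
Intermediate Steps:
I(s, x) = 5 - 2*x (I(s, x) = -2*x + 5 = 5 - 2*x)
J(K) = 31/15 (J(K) = 2 + 1/(5 - 2*(-5)) = 2 + 1/(5 + 10) = 2 + 1/15 = 31/15)
J(j(-9)) - 10452 = 31/15 - 10452 = -156749/15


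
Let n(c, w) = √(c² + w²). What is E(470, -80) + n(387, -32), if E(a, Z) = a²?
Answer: 220900 + √150793 ≈ 2.2129e+5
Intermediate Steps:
E(470, -80) + n(387, -32) = 470² + √(387² + (-32)²) = 220900 + √(149769 + 1024) = 220900 + √150793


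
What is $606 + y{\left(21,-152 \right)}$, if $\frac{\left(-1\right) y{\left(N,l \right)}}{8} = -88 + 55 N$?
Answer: $-7930$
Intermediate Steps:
$y{\left(N,l \right)} = 704 - 440 N$ ($y{\left(N,l \right)} = - 8 \left(-88 + 55 N\right) = 704 - 440 N$)
$606 + y{\left(21,-152 \right)} = 606 + \left(704 - 9240\right) = 606 - 8536 = -7930$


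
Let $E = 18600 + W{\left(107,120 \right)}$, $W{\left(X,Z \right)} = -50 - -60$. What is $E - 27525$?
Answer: $-8915$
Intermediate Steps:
$W{\left(X,Z \right)} = 10$ ($W{\left(X,Z \right)} = -50 + 60 = 10$)
$E = 18610$ ($E = 18600 + 10 = 18610$)
$E - 27525 = 18610 - 27525 = -8915$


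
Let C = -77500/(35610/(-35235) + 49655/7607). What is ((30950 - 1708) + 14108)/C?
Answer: -28489786753/9232235550 ≈ -3.0859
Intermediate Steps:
C = -1384835332500/98580577 (C = -77500/(35610*(-1/35235) + 49655*(1/7607)) = -77500/(-2374/2349 + 49655/7607) = -77500/98580577/17868843 = -77500*17868843/98580577 = -1384835332500/98580577 ≈ -14048.)
((30950 - 1708) + 14108)/C = ((30950 - 1708) + 14108)/(-1384835332500/98580577) = (29242 + 14108)*(-98580577/1384835332500) = 43350*(-98580577/1384835332500) = -28489786753/9232235550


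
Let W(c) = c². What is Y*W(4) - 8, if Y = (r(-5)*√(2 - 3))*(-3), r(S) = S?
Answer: -8 + 240*I ≈ -8.0 + 240.0*I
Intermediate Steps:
Y = 15*I (Y = -5*√(2 - 3)*(-3) = -5*I*(-3) = 15*I ≈ 15.0*I)
Y*W(4) - 8 = (15*I)*4² - 8 = (15*I)*16 - 8 = 240*I - 8 = -8 + 240*I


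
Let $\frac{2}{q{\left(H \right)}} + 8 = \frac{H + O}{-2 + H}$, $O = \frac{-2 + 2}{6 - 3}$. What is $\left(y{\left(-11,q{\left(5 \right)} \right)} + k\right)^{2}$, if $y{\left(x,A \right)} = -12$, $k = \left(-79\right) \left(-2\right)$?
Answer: $21316$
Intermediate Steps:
$O = 0$ ($O = \frac{0}{3} = 0 \cdot \frac{1}{3} = 0$)
$q{\left(H \right)} = \frac{2}{-8 + \frac{H}{-2 + H}}$ ($q{\left(H \right)} = \frac{2}{-8 + \frac{H + 0}{-2 + H}} = \frac{2}{-8 + \frac{H}{-2 + H}}$)
$k = 158$
$\left(y{\left(-11,q{\left(5 \right)} \right)} + k\right)^{2} = \left(-12 + 158\right)^{2} = 146^{2} = 21316$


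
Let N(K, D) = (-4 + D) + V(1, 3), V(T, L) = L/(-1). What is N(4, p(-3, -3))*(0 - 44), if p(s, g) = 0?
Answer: 308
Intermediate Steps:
V(T, L) = -L (V(T, L) = L*(-1) = -L)
N(K, D) = -7 + D (N(K, D) = (-4 + D) - 1*3 = (-4 + D) - 3 = -7 + D)
N(4, p(-3, -3))*(0 - 44) = (-7 + 0)*(0 - 44) = -7*(-44) = 308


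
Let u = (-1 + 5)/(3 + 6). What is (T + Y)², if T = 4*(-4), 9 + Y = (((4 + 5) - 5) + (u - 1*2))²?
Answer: 2374681/6561 ≈ 361.94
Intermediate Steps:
u = 4/9 ≈ 0.44444
Y = -245/81 (Y = -9 + (((4 + 5) - 5) + (4/9 - 1*2))² = -9 + ((9 - 5) + (4/9 - 2))² = -9 + (4 - 14/9)² = -9 + (22/9)² = -9 + 484/81 = -245/81 ≈ -3.0247)
T = -16
(T + Y)² = (-16 - 245/81)² = (-1541/81)² = 2374681/6561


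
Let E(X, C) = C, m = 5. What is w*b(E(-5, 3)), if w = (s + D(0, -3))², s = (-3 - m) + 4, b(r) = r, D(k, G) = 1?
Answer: 27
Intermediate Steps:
s = -4 (s = (-3 - 1*5) + 4 = (-3 - 5) + 4 = -8 + 4 = -4)
w = 9 (w = (-4 + 1)² = (-3)² = 9)
w*b(E(-5, 3)) = 9*3 = 27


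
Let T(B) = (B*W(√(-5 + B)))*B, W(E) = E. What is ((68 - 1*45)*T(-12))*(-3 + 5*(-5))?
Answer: -92736*I*√17 ≈ -3.8236e+5*I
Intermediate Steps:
T(B) = B²*√(-5 + B) (T(B) = (B*√(-5 + B))*B = B²*√(-5 + B))
((68 - 1*45)*T(-12))*(-3 + 5*(-5)) = ((68 - 1*45)*((-12)²*√(-5 - 12)))*(-3 + 5*(-5)) = ((68 - 45)*(144*√(-17)))*(-3 - 25) = (23*(144*(I*√17)))*(-28) = (23*(144*I*√17))*(-28) = (3312*I*√17)*(-28) = -92736*I*√17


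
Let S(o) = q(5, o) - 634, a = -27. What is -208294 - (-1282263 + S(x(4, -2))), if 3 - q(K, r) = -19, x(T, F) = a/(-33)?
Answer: 1074581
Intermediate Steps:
x(T, F) = 9/11 (x(T, F) = -27/(-33) = -27*(-1/33) = 9/11)
q(K, r) = 22 (q(K, r) = 3 - 1*(-19) = 3 + 19 = 22)
S(o) = -612 (S(o) = 22 - 634 = -612)
-208294 - (-1282263 + S(x(4, -2))) = -208294 - (-1282263 - 612) = -208294 - 1*(-1282875) = -208294 + 1282875 = 1074581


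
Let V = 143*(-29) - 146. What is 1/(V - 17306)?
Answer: -1/21599 ≈ -4.6298e-5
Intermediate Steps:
V = -4293 (V = -4147 - 146 = -4293)
1/(V - 17306) = 1/(-4293 - 17306) = 1/(-21599) = -1/21599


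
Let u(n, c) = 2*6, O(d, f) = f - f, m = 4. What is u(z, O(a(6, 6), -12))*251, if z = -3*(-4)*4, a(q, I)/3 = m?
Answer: 3012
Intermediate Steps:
a(q, I) = 12 (a(q, I) = 3*4 = 12)
O(d, f) = 0
z = 48 (z = 12*4 = 48)
u(n, c) = 12
u(z, O(a(6, 6), -12))*251 = 12*251 = 3012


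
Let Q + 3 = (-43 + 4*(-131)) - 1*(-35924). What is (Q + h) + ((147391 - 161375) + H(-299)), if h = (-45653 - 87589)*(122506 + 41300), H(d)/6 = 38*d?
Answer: -21825885854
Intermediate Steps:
H(d) = 228*d (H(d) = 6*(38*d) = 228*d)
Q = 35354 (Q = -3 + ((-43 + 4*(-131)) - 1*(-35924)) = -3 + ((-43 - 524) + 35924) = -3 + (-567 + 35924) = -3 + 35357 = 35354)
h = -21825839052 (h = -133242*163806 = -21825839052)
(Q + h) + ((147391 - 161375) + H(-299)) = (35354 - 21825839052) + ((147391 - 161375) + 228*(-299)) = -21825803698 + (-13984 - 68172) = -21825803698 - 82156 = -21825885854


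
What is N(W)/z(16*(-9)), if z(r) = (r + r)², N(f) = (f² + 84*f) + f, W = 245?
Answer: 13475/13824 ≈ 0.97475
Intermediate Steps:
N(f) = f² + 85*f
z(r) = 4*r² (z(r) = (2*r)² = 4*r²)
N(W)/z(16*(-9)) = (245*(85 + 245))/((4*(16*(-9))²)) = (245*330)/((4*(-144)²)) = 80850/((4*20736)) = 80850/82944 = 80850*(1/82944) = 13475/13824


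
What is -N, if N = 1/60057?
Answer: -1/60057 ≈ -1.6651e-5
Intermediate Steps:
N = 1/60057 ≈ 1.6651e-5
-N = -1*1/60057 = -1/60057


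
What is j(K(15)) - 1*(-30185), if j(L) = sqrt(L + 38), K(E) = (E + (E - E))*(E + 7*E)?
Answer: 30185 + sqrt(1838) ≈ 30228.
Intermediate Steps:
K(E) = 8*E**2 (K(E) = (E + 0)*(8*E) = E*(8*E) = 8*E**2)
j(L) = sqrt(38 + L)
j(K(15)) - 1*(-30185) = sqrt(38 + 8*15**2) - 1*(-30185) = sqrt(38 + 8*225) + 30185 = sqrt(38 + 1800) + 30185 = sqrt(1838) + 30185 = 30185 + sqrt(1838)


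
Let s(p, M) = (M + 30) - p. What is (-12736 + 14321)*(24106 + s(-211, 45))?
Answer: 38661320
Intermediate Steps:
s(p, M) = 30 + M - p (s(p, M) = (30 + M) - p = 30 + M - p)
(-12736 + 14321)*(24106 + s(-211, 45)) = (-12736 + 14321)*(24106 + (30 + 45 - 1*(-211))) = 1585*(24106 + (30 + 45 + 211)) = 1585*(24106 + 286) = 1585*24392 = 38661320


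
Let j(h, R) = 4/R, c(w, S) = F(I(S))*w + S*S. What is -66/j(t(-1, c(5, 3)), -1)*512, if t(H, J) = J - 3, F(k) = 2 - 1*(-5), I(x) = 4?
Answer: 8448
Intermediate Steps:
F(k) = 7 (F(k) = 2 + 5 = 7)
c(w, S) = S**2 + 7*w (c(w, S) = 7*w + S*S = 7*w + S**2 = S**2 + 7*w)
t(H, J) = -3 + J
-66/j(t(-1, c(5, 3)), -1)*512 = -66/(4/(-1))*512 = -66/(4*(-1))*512 = -66/(-4)*512 = -66*(-1/4)*512 = (33/2)*512 = 8448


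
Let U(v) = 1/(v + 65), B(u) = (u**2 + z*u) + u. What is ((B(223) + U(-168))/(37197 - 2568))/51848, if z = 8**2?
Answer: 6615071/184930772376 ≈ 3.5771e-5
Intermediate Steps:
z = 64
B(u) = u**2 + 65*u (B(u) = (u**2 + 64*u) + u = u**2 + 65*u)
U(v) = 1/(65 + v)
((B(223) + U(-168))/(37197 - 2568))/51848 = ((223*(65 + 223) + 1/(65 - 168))/(37197 - 2568))/51848 = ((223*288 + 1/(-103))/34629)*(1/51848) = ((64224 - 1/103)*(1/34629))*(1/51848) = ((6615071/103)*(1/34629))*(1/51848) = (6615071/3566787)*(1/51848) = 6615071/184930772376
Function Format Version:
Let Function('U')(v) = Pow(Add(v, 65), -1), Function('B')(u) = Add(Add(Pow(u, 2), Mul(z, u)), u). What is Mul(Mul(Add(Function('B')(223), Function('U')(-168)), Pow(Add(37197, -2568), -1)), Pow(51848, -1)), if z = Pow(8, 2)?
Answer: Rational(6615071, 184930772376) ≈ 3.5771e-5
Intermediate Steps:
z = 64
Function('B')(u) = Add(Pow(u, 2), Mul(65, u)) (Function('B')(u) = Add(Add(Pow(u, 2), Mul(64, u)), u) = Add(Pow(u, 2), Mul(65, u)))
Function('U')(v) = Pow(Add(65, v), -1)
Mul(Mul(Add(Function('B')(223), Function('U')(-168)), Pow(Add(37197, -2568), -1)), Pow(51848, -1)) = Mul(Mul(Add(Mul(223, Add(65, 223)), Pow(Add(65, -168), -1)), Pow(Add(37197, -2568), -1)), Pow(51848, -1)) = Mul(Mul(Add(Mul(223, 288), Pow(-103, -1)), Pow(34629, -1)), Rational(1, 51848)) = Mul(Mul(Add(64224, Rational(-1, 103)), Rational(1, 34629)), Rational(1, 51848)) = Mul(Mul(Rational(6615071, 103), Rational(1, 34629)), Rational(1, 51848)) = Mul(Rational(6615071, 3566787), Rational(1, 51848)) = Rational(6615071, 184930772376)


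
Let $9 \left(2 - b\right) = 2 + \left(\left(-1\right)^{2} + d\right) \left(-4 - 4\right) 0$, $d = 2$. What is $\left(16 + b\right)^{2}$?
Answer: $\frac{25600}{81} \approx 316.05$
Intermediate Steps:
$b = \frac{16}{9}$ ($b = 2 - \frac{2 + \left(\left(-1\right)^{2} + 2\right) \left(-4 - 4\right) 0}{9} = 2 - \frac{2 + \left(1 + 2\right) \left(-8\right) 0}{9} = 2 - \frac{2 + 3 \left(-8\right) 0}{9} = 2 - \frac{2 - 0}{9} = 2 - \frac{2 + 0}{9} = 2 - \frac{2}{9} = \frac{16}{9} \approx 1.7778$)
$\left(16 + b\right)^{2} = \left(16 + \frac{16}{9}\right)^{2} = \left(\frac{160}{9}\right)^{2} = \frac{25600}{81}$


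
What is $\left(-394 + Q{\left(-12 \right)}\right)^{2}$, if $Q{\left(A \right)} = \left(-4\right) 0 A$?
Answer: $155236$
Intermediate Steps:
$Q{\left(A \right)} = 0$ ($Q{\left(A \right)} = 0 A = 0$)
$\left(-394 + Q{\left(-12 \right)}\right)^{2} = \left(-394 + 0\right)^{2} = \left(-394\right)^{2} = 155236$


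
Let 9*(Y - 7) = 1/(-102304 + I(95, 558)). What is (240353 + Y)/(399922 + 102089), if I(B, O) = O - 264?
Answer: 220672112399/460891278990 ≈ 0.47879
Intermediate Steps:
I(B, O) = -264 + O
Y = 6426629/918090 (Y = 7 + 1/(9*(-102304 + (-264 + 558))) = 7 + 1/(9*(-102304 + 294)) = 7 + (⅑)/(-102010) = 7 + (⅑)*(-1/102010) = 7 - 1/918090 = 6426629/918090 ≈ 7.0000)
(240353 + Y)/(399922 + 102089) = (240353 + 6426629/918090)/(399922 + 102089) = (220672112399/918090)/502011 = (220672112399/918090)*(1/502011) = 220672112399/460891278990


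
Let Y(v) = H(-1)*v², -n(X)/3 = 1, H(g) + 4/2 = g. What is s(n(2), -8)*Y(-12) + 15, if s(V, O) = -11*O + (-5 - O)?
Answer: -39297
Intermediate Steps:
H(g) = -2 + g
n(X) = -3 (n(X) = -3*1 = -3)
Y(v) = -3*v² (Y(v) = (-2 - 1)*v² = -3*v²)
s(V, O) = -5 - 12*O
s(n(2), -8)*Y(-12) + 15 = (-5 - 12*(-8))*(-3*(-12)²) + 15 = (-5 + 96)*(-3*144) + 15 = 91*(-432) + 15 = -39312 + 15 = -39297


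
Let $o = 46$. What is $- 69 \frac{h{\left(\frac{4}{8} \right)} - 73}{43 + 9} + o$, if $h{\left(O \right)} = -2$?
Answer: $\frac{7567}{52} \approx 145.52$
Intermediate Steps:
$- 69 \frac{h{\left(\frac{4}{8} \right)} - 73}{43 + 9} + o = - 69 \frac{-2 - 73}{43 + 9} + 46 = - 69 \left(- \frac{75}{52}\right) + 46 = - 69 \left(\left(-75\right) \frac{1}{52}\right) + 46 = \left(-69\right) \left(- \frac{75}{52}\right) + 46 = \frac{5175}{52} + 46 = \frac{7567}{52}$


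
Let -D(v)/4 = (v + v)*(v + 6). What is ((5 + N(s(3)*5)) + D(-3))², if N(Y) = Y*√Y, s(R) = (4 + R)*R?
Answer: 1163554 + 16170*√105 ≈ 1.3292e+6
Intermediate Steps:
s(R) = R*(4 + R)
D(v) = -8*v*(6 + v) (D(v) = -4*(v + v)*(v + 6) = -4*2*v*(6 + v) = -8*v*(6 + v))
N(Y) = Y^(3/2)
((5 + N(s(3)*5)) + D(-3))² = ((5 + ((3*(4 + 3))*5)^(3/2)) - 8*(-3)*(6 - 3))² = ((5 + ((3*7)*5)^(3/2)) - 8*(-3)*3)² = ((5 + (21*5)^(3/2)) + 72)² = ((5 + 105^(3/2)) + 72)² = ((5 + 105*√105) + 72)² = (77 + 105*√105)²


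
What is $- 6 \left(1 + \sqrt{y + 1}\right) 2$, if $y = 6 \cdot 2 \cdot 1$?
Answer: $-12 - 12 \sqrt{13} \approx -55.267$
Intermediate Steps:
$y = 12$ ($y = 12 \cdot 1 = 12$)
$- 6 \left(1 + \sqrt{y + 1}\right) 2 = - 6 \left(1 + \sqrt{12 + 1}\right) 2 = - 6 \left(1 + \sqrt{13}\right) 2 = \left(-6 - 6 \sqrt{13}\right) 2 = -12 - 12 \sqrt{13}$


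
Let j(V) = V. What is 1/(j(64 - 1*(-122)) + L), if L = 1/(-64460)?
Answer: 64460/11989559 ≈ 0.0053763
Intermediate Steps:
L = -1/64460 ≈ -1.5514e-5
1/(j(64 - 1*(-122)) + L) = 1/((64 - 1*(-122)) - 1/64460) = 1/((64 + 122) - 1/64460) = 1/(186 - 1/64460) = 1/(11989559/64460) = 64460/11989559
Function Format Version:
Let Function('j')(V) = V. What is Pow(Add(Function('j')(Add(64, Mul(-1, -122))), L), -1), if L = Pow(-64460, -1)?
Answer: Rational(64460, 11989559) ≈ 0.0053763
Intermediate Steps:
L = Rational(-1, 64460) ≈ -1.5514e-5
Pow(Add(Function('j')(Add(64, Mul(-1, -122))), L), -1) = Pow(Add(Add(64, Mul(-1, -122)), Rational(-1, 64460)), -1) = Pow(Add(Add(64, 122), Rational(-1, 64460)), -1) = Pow(Add(186, Rational(-1, 64460)), -1) = Pow(Rational(11989559, 64460), -1) = Rational(64460, 11989559)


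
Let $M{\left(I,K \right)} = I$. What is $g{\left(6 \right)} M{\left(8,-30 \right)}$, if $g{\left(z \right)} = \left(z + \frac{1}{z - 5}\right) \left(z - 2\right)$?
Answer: $224$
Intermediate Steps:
$g{\left(z \right)} = \left(-2 + z\right) \left(z + \frac{1}{-5 + z}\right)$ ($g{\left(z \right)} = \left(z + \frac{1}{-5 + z}\right) \left(-2 + z\right) = \left(-2 + z\right) \left(z + \frac{1}{-5 + z}\right)$)
$g{\left(6 \right)} M{\left(8,-30 \right)} = \frac{-2 + 6^{3} - 7 \cdot 6^{2} + 11 \cdot 6}{-5 + 6} \cdot 8 = \frac{-2 + 216 - 252 + 66}{1} \cdot 8 = 1 \left(-2 + 216 - 252 + 66\right) 8 = 1 \cdot 28 \cdot 8 = 28 \cdot 8 = 224$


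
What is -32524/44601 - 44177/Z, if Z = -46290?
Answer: 51644713/229397810 ≈ 0.22513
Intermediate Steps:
-32524/44601 - 44177/Z = -32524/44601 - 44177/(-46290) = -32524*1/44601 - 44177*(-1/46290) = -32524/44601 + 44177/46290 = 51644713/229397810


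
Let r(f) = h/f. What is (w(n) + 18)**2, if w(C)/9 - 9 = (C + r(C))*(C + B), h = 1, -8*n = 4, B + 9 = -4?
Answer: 2595321/16 ≈ 1.6221e+5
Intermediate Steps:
B = -13 (B = -9 - 4 = -13)
n = -1/2 (n = -1/8*4 = -1/2 ≈ -0.50000)
r(f) = 1/f
w(C) = 81 + 9*(-13 + C)*(C + 1/C) (w(C) = 81 + 9*((C + 1/C)*(C - 13)) = 81 + 9*((C + 1/C)*(-13 + C)) = 81 + 9*((-13 + C)*(C + 1/C)) = 81 + 9*(-13 + C)*(C + 1/C))
(w(n) + 18)**2 = ((90 - 117*(-1/2) - 117/(-1/2) + 9*(-1/2)**2) + 18)**2 = ((90 + 117/2 - 117*(-2) + 9*(1/4)) + 18)**2 = ((90 + 117/2 + 234 + 9/4) + 18)**2 = (1539/4 + 18)**2 = (1611/4)**2 = 2595321/16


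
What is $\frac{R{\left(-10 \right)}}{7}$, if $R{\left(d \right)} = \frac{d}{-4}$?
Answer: $\frac{5}{14} \approx 0.35714$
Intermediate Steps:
$R{\left(d \right)} = - \frac{d}{4}$ ($R{\left(d \right)} = d \left(- \frac{1}{4}\right) = - \frac{d}{4}$)
$\frac{R{\left(-10 \right)}}{7} = \frac{\left(- \frac{1}{4}\right) \left(-10\right)}{7} = \frac{5}{2} \cdot \frac{1}{7} = \frac{5}{14}$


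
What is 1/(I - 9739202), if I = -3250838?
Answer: -1/12990040 ≈ -7.6982e-8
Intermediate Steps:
1/(I - 9739202) = 1/(-3250838 - 9739202) = 1/(-12990040) = -1/12990040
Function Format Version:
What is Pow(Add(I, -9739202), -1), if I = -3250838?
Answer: Rational(-1, 12990040) ≈ -7.6982e-8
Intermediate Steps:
Pow(Add(I, -9739202), -1) = Pow(Add(-3250838, -9739202), -1) = Pow(-12990040, -1) = Rational(-1, 12990040)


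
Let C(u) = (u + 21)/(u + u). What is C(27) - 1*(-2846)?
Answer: 25622/9 ≈ 2846.9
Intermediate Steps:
C(u) = (21 + u)/(2*u) (C(u) = (21 + u)/((2*u)) = (21 + u)*(1/(2*u)) = (21 + u)/(2*u))
C(27) - 1*(-2846) = (1/2)*(21 + 27)/27 - 1*(-2846) = (1/2)*(1/27)*48 + 2846 = 8/9 + 2846 = 25622/9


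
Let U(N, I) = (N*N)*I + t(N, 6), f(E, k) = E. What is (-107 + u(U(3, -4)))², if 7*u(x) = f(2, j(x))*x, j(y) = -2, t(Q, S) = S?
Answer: 654481/49 ≈ 13357.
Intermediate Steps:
U(N, I) = 6 + I*N² (U(N, I) = (N*N)*I + 6 = N²*I + 6 = I*N² + 6 = 6 + I*N²)
u(x) = 2*x/7 (u(x) = (2*x)/7 = 2*x/7)
(-107 + u(U(3, -4)))² = (-107 + 2*(6 - 4*3²)/7)² = (-107 + 2*(6 - 4*9)/7)² = (-107 + 2*(6 - 36)/7)² = (-107 + (2/7)*(-30))² = (-107 - 60/7)² = (-809/7)² = 654481/49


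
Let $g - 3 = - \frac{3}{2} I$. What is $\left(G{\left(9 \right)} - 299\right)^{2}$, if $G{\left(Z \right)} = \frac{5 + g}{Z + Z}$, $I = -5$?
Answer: $\frac{115197289}{1296} \approx 88887.0$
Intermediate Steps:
$g = \frac{21}{2}$ ($g = 3 + - \frac{3}{2} \left(-5\right) = 3 + \left(-3\right) \frac{1}{2} \left(-5\right) = 3 - - \frac{15}{2} = 3 + \frac{15}{2} = \frac{21}{2} \approx 10.5$)
$G{\left(Z \right)} = \frac{31}{4 Z}$ ($G{\left(Z \right)} = \frac{5 + \frac{21}{2}}{Z + Z} = \frac{31}{2 \cdot 2 Z} = \frac{31 \frac{1}{2 Z}}{2} = \frac{31}{4 Z}$)
$\left(G{\left(9 \right)} - 299\right)^{2} = \left(\frac{31}{4 \cdot 9} - 299\right)^{2} = \left(\frac{31}{4} \cdot \frac{1}{9} - 299\right)^{2} = \left(\frac{31}{36} - 299\right)^{2} = \left(- \frac{10733}{36}\right)^{2} = \frac{115197289}{1296}$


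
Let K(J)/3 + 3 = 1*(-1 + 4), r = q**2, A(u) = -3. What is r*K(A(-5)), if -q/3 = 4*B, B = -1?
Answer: 0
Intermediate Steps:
q = 12 (q = -12*(-1) = -3*(-4) = 12)
r = 144 (r = 12**2 = 144)
K(J) = 0 (K(J) = -9 + 3*(1*(-1 + 4)) = -9 + 3*(1*3) = -9 + 3*3 = -9 + 9 = 0)
r*K(A(-5)) = 144*0 = 0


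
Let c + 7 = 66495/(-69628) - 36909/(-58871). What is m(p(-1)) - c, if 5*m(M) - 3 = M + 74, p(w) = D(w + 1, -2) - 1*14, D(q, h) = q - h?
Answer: 6409702081/315313076 ≈ 20.328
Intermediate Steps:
p(w) = -11 + w (p(w) = ((w + 1) - 1*(-2)) - 1*14 = ((1 + w) + 2) - 14 = (3 + w) - 14 = -11 + w)
m(M) = 77/5 + M/5 (m(M) = 3/5 + (M + 74)/5 = 3/5 + (74 + M)/5 = 3/5 + (74/5 + M/5) = 77/5 + M/5)
c = -2310632093/315313076 (c = -7 + (66495/(-69628) - 36909/(-58871)) = -7 + (66495*(-1/69628) - 36909*(-1/58871)) = -7 + (-5115/5356 + 36909/58871) = -7 - 103440561/315313076 = -2310632093/315313076 ≈ -7.3281)
m(p(-1)) - c = (77/5 + (-11 - 1)/5) - 1*(-2310632093/315313076) = (77/5 + (1/5)*(-12)) + 2310632093/315313076 = (77/5 - 12/5) + 2310632093/315313076 = 13 + 2310632093/315313076 = 6409702081/315313076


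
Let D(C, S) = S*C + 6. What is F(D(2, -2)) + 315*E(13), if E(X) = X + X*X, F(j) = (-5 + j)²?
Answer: 57339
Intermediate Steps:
D(C, S) = 6 + C*S (D(C, S) = C*S + 6 = 6 + C*S)
E(X) = X + X²
F(D(2, -2)) + 315*E(13) = (-5 + (6 + 2*(-2)))² + 315*(13*(1 + 13)) = (-5 + (6 - 4))² + 315*(13*14) = (-5 + 2)² + 315*182 = (-3)² + 57330 = 9 + 57330 = 57339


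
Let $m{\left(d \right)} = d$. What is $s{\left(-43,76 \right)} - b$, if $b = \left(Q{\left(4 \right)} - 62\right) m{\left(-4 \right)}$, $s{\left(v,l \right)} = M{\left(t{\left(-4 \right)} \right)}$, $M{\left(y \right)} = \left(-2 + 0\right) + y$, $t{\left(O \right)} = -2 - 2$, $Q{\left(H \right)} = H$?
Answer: $-238$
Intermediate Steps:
$t{\left(O \right)} = -4$
$M{\left(y \right)} = -2 + y$
$s{\left(v,l \right)} = -6$ ($s{\left(v,l \right)} = -2 - 4 = -6$)
$b = 232$ ($b = \left(4 - 62\right) \left(-4\right) = \left(-58\right) \left(-4\right) = 232$)
$s{\left(-43,76 \right)} - b = -6 - 232 = -238$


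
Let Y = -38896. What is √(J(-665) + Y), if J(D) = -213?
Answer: I*√39109 ≈ 197.76*I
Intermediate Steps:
√(J(-665) + Y) = √(-213 - 38896) = √(-39109) = I*√39109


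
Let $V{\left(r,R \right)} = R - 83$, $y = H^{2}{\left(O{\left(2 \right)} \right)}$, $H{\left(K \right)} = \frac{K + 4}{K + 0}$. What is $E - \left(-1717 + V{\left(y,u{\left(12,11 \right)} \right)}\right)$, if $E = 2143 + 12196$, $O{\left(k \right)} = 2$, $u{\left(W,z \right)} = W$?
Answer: $16127$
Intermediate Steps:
$H{\left(K \right)} = \frac{4 + K}{K}$
$y = 9$ ($y = \left(\frac{4 + 2}{2}\right)^{2} = \left(\frac{1}{2} \cdot 6\right)^{2} = 3^{2} = 9$)
$V{\left(r,R \right)} = -83 + R$
$E = 14339$
$E - \left(-1717 + V{\left(y,u{\left(12,11 \right)} \right)}\right) = 14339 + \left(1717 - \left(-83 + 12\right)\right) = 14339 + \left(1717 - -71\right) = 14339 + \left(1717 + 71\right) = 14339 + 1788 = 16127$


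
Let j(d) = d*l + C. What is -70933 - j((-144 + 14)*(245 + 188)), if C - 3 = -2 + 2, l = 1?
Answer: -14646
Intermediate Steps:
C = 3 (C = 3 + (-2 + 2) = 3 + 0 = 3)
j(d) = 3 + d (j(d) = d*1 + 3 = d + 3 = 3 + d)
-70933 - j((-144 + 14)*(245 + 188)) = -70933 - (3 + (-144 + 14)*(245 + 188)) = -70933 - (3 - 130*433) = -70933 - (3 - 56290) = -70933 - 1*(-56287) = -70933 + 56287 = -14646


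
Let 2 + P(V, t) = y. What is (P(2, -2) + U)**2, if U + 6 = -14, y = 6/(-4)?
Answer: 2209/4 ≈ 552.25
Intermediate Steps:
y = -3/2 (y = 6*(-1/4) = -3/2 ≈ -1.5000)
P(V, t) = -7/2 (P(V, t) = -2 - 3/2 = -7/2)
U = -20 (U = -6 - 14 = -20)
(P(2, -2) + U)**2 = (-7/2 - 20)**2 = (-47/2)**2 = 2209/4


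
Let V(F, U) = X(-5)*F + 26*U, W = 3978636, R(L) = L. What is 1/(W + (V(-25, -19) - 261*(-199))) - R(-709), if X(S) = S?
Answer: 2857416055/4030206 ≈ 709.00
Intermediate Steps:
V(F, U) = -5*F + 26*U
1/(W + (V(-25, -19) - 261*(-199))) - R(-709) = 1/(3978636 + ((-5*(-25) + 26*(-19)) - 261*(-199))) - 1*(-709) = 1/(3978636 + ((125 - 494) + 51939)) + 709 = 1/(3978636 + (-369 + 51939)) + 709 = 1/(3978636 + 51570) + 709 = 1/4030206 + 709 = 2857416055/4030206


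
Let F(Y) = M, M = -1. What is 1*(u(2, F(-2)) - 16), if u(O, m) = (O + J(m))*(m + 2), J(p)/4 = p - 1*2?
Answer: -26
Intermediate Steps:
J(p) = -8 + 4*p (J(p) = 4*(p - 1*2) = 4*(p - 2) = 4*(-2 + p) = -8 + 4*p)
F(Y) = -1
u(O, m) = (2 + m)*(-8 + O + 4*m) (u(O, m) = (O + (-8 + 4*m))*(m + 2) = (-8 + O + 4*m)*(2 + m) = (2 + m)*(-8 + O + 4*m))
1*(u(2, F(-2)) - 16) = 1*((-16 + 2*2 + 4*(-1)² + 2*(-1)) - 16) = 1*((-16 + 4 + 4*1 - 2) - 16) = 1*((-16 + 4 + 4 - 2) - 16) = 1*(-10 - 16) = 1*(-26) = -26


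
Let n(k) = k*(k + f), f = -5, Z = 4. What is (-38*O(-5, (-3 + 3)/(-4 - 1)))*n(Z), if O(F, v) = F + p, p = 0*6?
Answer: -760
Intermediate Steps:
p = 0
n(k) = k*(-5 + k) (n(k) = k*(k - 5) = k*(-5 + k))
O(F, v) = F (O(F, v) = F + 0 = F)
(-38*O(-5, (-3 + 3)/(-4 - 1)))*n(Z) = (-38*(-5))*(4*(-5 + 4)) = 190*(4*(-1)) = 190*(-4) = -760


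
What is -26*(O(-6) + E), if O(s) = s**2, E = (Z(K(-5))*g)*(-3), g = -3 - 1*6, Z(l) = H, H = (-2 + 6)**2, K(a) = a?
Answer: -12168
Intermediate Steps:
H = 16 (H = 4**2 = 16)
Z(l) = 16
g = -9 (g = -3 - 6 = -9)
E = 432 (E = (16*(-9))*(-3) = -144*(-3) = 432)
-26*(O(-6) + E) = -26*((-6)**2 + 432) = -26*(36 + 432) = -26*468 = -12168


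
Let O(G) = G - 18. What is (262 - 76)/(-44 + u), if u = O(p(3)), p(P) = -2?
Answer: -93/32 ≈ -2.9063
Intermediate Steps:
O(G) = -18 + G
u = -20 (u = -18 - 2 = -20)
(262 - 76)/(-44 + u) = (262 - 76)/(-44 - 20) = 186/(-64) = 186*(-1/64) = -93/32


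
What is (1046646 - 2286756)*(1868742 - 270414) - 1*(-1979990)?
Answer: -1982100556090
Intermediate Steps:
(1046646 - 2286756)*(1868742 - 270414) - 1*(-1979990) = -1240110*1598328 + 1979990 = -1982102536080 + 1979990 = -1982100556090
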